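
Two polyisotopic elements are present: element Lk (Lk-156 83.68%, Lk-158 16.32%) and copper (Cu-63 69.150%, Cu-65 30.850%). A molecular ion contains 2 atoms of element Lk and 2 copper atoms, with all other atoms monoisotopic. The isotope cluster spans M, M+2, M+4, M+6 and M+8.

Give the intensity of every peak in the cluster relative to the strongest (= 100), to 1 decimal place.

Element Lk pattern (n=2): 0.70023424 : 0.27313152 : 0.02663424
Copper pattern (n=2): 0.47817225 : 0.4266555 : 0.09517225
Convolve the two distributions (both contribute in 2-u steps):
  M: 0.70023424×0.47817225 = 0.334833
  M+2: 0.70023424×0.4266555 + 0.27313152×0.47817225 = 0.429363
  M+4: 0.70023424×0.09517225 + 0.27313152×0.4266555 + 0.02663424×0.47817225 = 0.195912
  M+6: 0.27313152×0.09517225 + 0.02663424×0.4266555 = 0.037358
  M+8: 0.02663424×0.09517225 = 0.002535
Scale to base peak (0.429363) = 100: 78.0 : 100.0 : 45.6 : 8.7 : 0.6

78.0 : 100.0 : 45.6 : 8.7 : 0.6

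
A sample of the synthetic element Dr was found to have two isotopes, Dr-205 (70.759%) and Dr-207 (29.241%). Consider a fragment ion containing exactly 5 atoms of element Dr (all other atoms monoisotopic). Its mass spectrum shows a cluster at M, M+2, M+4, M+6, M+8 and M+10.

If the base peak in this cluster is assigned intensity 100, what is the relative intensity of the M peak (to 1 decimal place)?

48.4

Term probabilities: M 0.1774, M+2 0.3665, M+4 0.3029, M+6 0.1252, M+8 0.0259, M+10 0.0021. Base peak = M+2.
P(M+2) = C(5,1) × 0.70759^4 × 0.29241^1 = 5 × 0.25068408 × 0.29241 = 0.366513 (base)
P(M) = C(5,0) × 0.70759^5 × 0.29241^0 = 1 × 0.17738154 × 1.0000 = 0.177382
Relative intensity = 0.177382 / 0.366513 × 100 = 48.4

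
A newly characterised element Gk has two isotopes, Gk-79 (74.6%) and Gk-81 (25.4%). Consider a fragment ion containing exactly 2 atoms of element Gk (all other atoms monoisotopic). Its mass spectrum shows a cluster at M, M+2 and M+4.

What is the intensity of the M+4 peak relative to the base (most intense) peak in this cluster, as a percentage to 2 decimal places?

11.59%

(0.746 + 0.254)^2 gives M 0.5565, M+2 0.3790, M+4 0.0645; the largest is M.
P(M) = C(2,0) × 0.746^2 × 0.254^0 = 1 × 0.556516 × 1.0000 = 0.556516 (base)
P(M+4) = C(2,2) × 0.746^0 × 0.254^2 = 1 × 1.0000 × 0.064516 = 0.064516
Relative intensity = 0.064516 / 0.556516 × 100 = 11.59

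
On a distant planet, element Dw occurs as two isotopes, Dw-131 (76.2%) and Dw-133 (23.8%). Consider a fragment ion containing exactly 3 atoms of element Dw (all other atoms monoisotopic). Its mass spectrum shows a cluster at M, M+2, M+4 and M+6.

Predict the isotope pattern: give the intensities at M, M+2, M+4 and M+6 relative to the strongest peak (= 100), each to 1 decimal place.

100.0 : 93.7 : 29.3 : 3.0

Each Dw atom is independently Dw-131 (p = 0.762) or Dw-133 (q = 0.238); the cluster is the binomial expansion (p + q)^3.
P(M) = 0.762^3 = 0.442451
P(M+2) = 3 × 0.762^2 × 0.238^1 = 0.414580
P(M+4) = 3 × 0.762^1 × 0.238^2 = 0.129488
P(M+6) = 0.238^3 = 0.013481
The M peak is largest (0.442451); scaling to 100 gives 100.0 : 93.7 : 29.3 : 3.0.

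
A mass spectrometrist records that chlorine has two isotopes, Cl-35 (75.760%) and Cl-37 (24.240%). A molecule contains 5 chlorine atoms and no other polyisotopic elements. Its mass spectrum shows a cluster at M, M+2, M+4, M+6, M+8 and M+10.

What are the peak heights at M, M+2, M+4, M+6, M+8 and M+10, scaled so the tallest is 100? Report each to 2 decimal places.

Each Cl atom is independently Cl-35 (p = 0.75760) or Cl-37 (q = 0.24240); the cluster is the binomial expansion (p + q)^5.
P(M) = 0.75760^5 = 0.249574
P(M+2) = 5 × 0.75760^4 × 0.24240^1 = 0.399266
P(M+4) = 10 × 0.75760^3 × 0.24240^2 = 0.255497
P(M+6) = 10 × 0.75760^2 × 0.24240^3 = 0.081748
P(M+8) = 5 × 0.75760^1 × 0.24240^4 = 0.013078
P(M+10) = 0.24240^5 = 0.000837
The M+2 peak is largest (0.399266); scaling to 100 gives 62.51 : 100.00 : 63.99 : 20.47 : 3.28 : 0.21.

62.51 : 100.00 : 63.99 : 20.47 : 3.28 : 0.21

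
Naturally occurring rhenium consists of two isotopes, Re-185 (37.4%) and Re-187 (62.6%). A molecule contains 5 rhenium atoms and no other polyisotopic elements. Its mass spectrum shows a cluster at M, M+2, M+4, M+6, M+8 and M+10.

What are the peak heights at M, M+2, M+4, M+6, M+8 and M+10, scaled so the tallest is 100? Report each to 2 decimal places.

Each Re atom is independently Re-185 (p = 0.374) or Re-187 (q = 0.626); the cluster is the binomial expansion (p + q)^5.
P(M) = 0.374^5 = 0.007317
P(M+2) = 5 × 0.374^4 × 0.626^1 = 0.061239
P(M+4) = 10 × 0.374^3 × 0.626^2 = 0.205005
P(M+6) = 10 × 0.374^2 × 0.626^3 = 0.343136
P(M+8) = 5 × 0.374^1 × 0.626^4 = 0.287170
P(M+10) = 0.626^5 = 0.096133
The M+6 peak is largest (0.343136); scaling to 100 gives 2.13 : 17.85 : 59.74 : 100.00 : 83.69 : 28.02.

2.13 : 17.85 : 59.74 : 100.00 : 83.69 : 28.02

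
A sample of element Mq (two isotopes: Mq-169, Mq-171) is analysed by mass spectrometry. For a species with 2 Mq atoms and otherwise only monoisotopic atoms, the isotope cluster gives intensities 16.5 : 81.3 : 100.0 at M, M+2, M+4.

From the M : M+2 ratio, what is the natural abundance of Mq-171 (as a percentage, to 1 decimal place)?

71.1%

Write p for the Mq-169 fraction. I(M+2)/I(M) = [C(2,1)·p^1·(1−p)] / p^2 = 2·(1−p)/p = 81.3/16.5 = 4.9273
(1−p)/p = 4.9273/2 = 2.4636  ⇒  p = 1/(1 + 2.4636) = 0.2887
Mq-169: 28.9%, Mq-171: 71.1%.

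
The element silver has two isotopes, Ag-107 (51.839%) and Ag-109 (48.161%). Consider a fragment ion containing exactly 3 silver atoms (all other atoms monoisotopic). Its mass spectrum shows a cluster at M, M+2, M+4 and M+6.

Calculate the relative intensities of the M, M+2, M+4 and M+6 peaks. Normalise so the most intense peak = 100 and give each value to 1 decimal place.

35.9 : 100.0 : 92.9 : 28.8

The 3 Ag atoms are independent, so intensities follow the terms of (0.51839 + 0.48161)^3.
P(M) = 0.51839^3 = 0.139306
P(M+2) = 3 × 0.51839^2 × 0.48161^1 = 0.388267
P(M+4) = 3 × 0.51839^1 × 0.48161^2 = 0.360719
P(M+6) = 0.48161^3 = 0.111709
The M+2 peak is largest (0.388267); scaling to 100 gives 35.9 : 100.0 : 92.9 : 28.8.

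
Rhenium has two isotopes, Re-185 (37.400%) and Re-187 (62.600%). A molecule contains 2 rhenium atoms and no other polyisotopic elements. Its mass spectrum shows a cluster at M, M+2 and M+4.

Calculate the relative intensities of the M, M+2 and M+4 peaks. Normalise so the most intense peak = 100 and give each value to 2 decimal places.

The 2 Re atoms are independent, so intensities follow the terms of (0.37400 + 0.62600)^2.
P(M) = 0.37400^2 = 0.139876
P(M+2) = 2 × 0.37400^1 × 0.62600^1 = 0.468248
P(M+4) = 0.62600^2 = 0.391876
The M+2 peak is largest (0.468248); scaling to 100 gives 29.87 : 100.00 : 83.69.

29.87 : 100.00 : 83.69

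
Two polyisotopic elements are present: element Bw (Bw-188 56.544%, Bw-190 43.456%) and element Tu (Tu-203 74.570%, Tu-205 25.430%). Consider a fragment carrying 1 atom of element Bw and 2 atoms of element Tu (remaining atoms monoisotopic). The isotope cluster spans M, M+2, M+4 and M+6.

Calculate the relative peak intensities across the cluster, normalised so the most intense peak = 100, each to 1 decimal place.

Element Bw pattern (n=1): 0.56544 : 0.43456
Element Tu pattern (n=2): 0.55606849 : 0.37926302 : 0.06466849
Convolve the two distributions (both contribute in 2-u steps):
  M: 0.56544×0.55606849 = 0.314423
  M+2: 0.56544×0.37926302 + 0.43456×0.55606849 = 0.456096
  M+4: 0.56544×0.06466849 + 0.43456×0.37926302 = 0.201379
  M+6: 0.43456×0.06466849 = 0.028102
Scale to base peak (0.456096) = 100: 68.9 : 100.0 : 44.2 : 6.2

68.9 : 100.0 : 44.2 : 6.2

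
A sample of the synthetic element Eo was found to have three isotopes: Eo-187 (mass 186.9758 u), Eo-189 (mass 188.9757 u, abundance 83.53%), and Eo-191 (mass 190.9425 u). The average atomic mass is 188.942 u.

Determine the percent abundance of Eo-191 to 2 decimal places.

The remaining 16.47% is split between Eo-187 (fraction x) and Eo-191 (fraction 0.1647 − x).
Substituting: 186.9758x + 190.9425(0.1647 − x) = 31.09059779
(186.9758 − 190.9425)x = -0.35763196  ⇒  x = 0.09016, y = 0.07454
Eo-187: 9.02%, Eo-191: 7.45%.

7.45%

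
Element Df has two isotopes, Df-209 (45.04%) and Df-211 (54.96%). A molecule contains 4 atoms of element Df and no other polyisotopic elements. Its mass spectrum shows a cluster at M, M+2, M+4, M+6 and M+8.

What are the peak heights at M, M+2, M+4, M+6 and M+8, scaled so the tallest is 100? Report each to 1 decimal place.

The 4 Df atoms are independent, so intensities follow the terms of (0.4504 + 0.5496)^4.
P(M) = 0.4504^4 = 0.041152
P(M+2) = 4 × 0.4504^3 × 0.5496^1 = 0.200864
P(M+4) = 6 × 0.4504^2 × 0.5496^2 = 0.367656
P(M+6) = 4 × 0.4504^1 × 0.5496^3 = 0.299088
P(M+8) = 0.5496^4 = 0.091240
The M+4 peak is largest (0.367656); scaling to 100 gives 11.2 : 54.6 : 100.0 : 81.3 : 24.8.

11.2 : 54.6 : 100.0 : 81.3 : 24.8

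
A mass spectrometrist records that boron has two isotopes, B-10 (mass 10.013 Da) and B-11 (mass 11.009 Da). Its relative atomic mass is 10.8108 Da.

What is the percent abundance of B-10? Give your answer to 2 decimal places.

Let x be the fractional abundance of B-10; then B-11 has abundance 1 − x.
10.013·x + 11.009·(1 − x) = 10.8108
(10.013 − 11.009)·x = 10.8108 − 11.009
x = -0.1982 / -0.996 = 0.19900 → 19.90% B-10, 80.10% B-11.

19.90%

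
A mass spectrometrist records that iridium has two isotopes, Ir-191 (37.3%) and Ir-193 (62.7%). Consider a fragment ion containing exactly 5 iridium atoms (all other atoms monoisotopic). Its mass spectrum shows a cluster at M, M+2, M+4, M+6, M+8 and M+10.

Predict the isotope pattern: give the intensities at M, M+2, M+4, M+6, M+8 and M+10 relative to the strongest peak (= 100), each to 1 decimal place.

2.1 : 17.7 : 59.5 : 100.0 : 84.0 : 28.3

Each Ir atom is independently Ir-191 (p = 0.373) or Ir-193 (q = 0.627); the cluster is the binomial expansion (p + q)^5.
P(M) = 0.373^5 = 0.007220
P(M+2) = 5 × 0.373^4 × 0.627^1 = 0.060684
P(M+4) = 10 × 0.373^3 × 0.627^2 = 0.204015
P(M+6) = 10 × 0.373^2 × 0.627^3 = 0.342942
P(M+8) = 5 × 0.373^1 × 0.627^4 = 0.288237
P(M+10) = 0.627^5 = 0.096903
The M+6 peak is largest (0.342942); scaling to 100 gives 2.1 : 17.7 : 59.5 : 100.0 : 84.0 : 28.3.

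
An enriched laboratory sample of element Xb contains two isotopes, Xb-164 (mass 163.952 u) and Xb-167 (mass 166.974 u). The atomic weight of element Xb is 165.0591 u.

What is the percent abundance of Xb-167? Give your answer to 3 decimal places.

Let x be the fractional abundance of Xb-164; then Xb-167 has abundance 1 − x.
163.952·x + 166.974·(1 − x) = 165.0591
(163.952 − 166.974)·x = 165.0591 − 166.974
x = -1.9149 / -3.022 = 0.63365 → 63.365% Xb-164, 36.635% Xb-167.

36.635%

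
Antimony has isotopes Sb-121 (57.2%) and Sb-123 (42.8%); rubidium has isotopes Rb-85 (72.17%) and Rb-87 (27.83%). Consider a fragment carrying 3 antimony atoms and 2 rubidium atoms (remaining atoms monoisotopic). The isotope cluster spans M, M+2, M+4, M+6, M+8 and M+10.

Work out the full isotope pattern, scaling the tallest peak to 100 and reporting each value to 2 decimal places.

Antimony pattern (n=3): 0.18714925 : 0.42010426 : 0.31434374 : 0.07840275
Rubidium pattern (n=2): 0.52085089 : 0.40169822 : 0.07745089
Convolve the two distributions (both contribute in 2-u steps):
  M: 0.18714925×0.52085089 = 0.097477
  M+2: 0.18714925×0.40169822 + 0.42010426×0.52085089 = 0.293989
  M+4: 0.18714925×0.07745089 + 0.42010426×0.40169822 + 0.31434374×0.52085089 = 0.346976
  M+6: 0.42010426×0.07745089 + 0.31434374×0.40169822 + 0.07840275×0.52085089 = 0.199645
  M+8: 0.31434374×0.07745089 + 0.07840275×0.40169822 = 0.055840
  M+10: 0.07840275×0.07745089 = 0.006072
Scale to base peak (0.346976) = 100: 28.09 : 84.73 : 100.00 : 57.54 : 16.09 : 1.75

28.09 : 84.73 : 100.00 : 57.54 : 16.09 : 1.75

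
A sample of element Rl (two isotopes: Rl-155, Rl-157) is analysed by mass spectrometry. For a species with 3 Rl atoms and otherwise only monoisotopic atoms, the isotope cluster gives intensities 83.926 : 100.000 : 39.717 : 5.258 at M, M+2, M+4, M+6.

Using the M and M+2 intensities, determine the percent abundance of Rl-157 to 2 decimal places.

Write p for the Rl-155 fraction. I(M+2)/I(M) = [C(3,1)·p^2·(1−p)] / p^3 = 3·(1−p)/p = 100.000/83.926 = 1.1915
(1−p)/p = 1.1915/3 = 0.3972  ⇒  p = 1/(1 + 0.3972) = 0.7157
Rl-155: 71.57%, Rl-157: 28.43%.

28.43%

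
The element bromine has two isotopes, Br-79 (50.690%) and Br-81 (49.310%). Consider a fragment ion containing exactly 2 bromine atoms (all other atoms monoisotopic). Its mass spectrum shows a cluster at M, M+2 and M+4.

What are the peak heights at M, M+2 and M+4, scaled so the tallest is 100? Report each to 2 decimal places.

51.40 : 100.00 : 48.64

Expanding (0.50690 + 0.49310)^2:
P(M) = 0.50690^2 = 0.256948
P(M+2) = 2 × 0.50690^1 × 0.49310^1 = 0.499905
P(M+4) = 0.49310^2 = 0.243148
The M+2 peak is largest (0.499905); scaling to 100 gives 51.40 : 100.00 : 48.64.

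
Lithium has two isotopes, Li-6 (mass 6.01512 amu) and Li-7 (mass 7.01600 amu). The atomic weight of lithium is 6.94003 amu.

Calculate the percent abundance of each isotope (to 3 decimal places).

Li-6: 7.590%, Li-7: 92.410%

Writing the weighted mean with unknown fraction x of Li-6:
6.01512·x + 7.01600·(1 − x) = 6.94003
(6.01512 − 7.01600)·x = 6.94003 − 7.01600
x = -0.07597 / -1.00088 = 0.07590 → 7.590% Li-6, 92.410% Li-7.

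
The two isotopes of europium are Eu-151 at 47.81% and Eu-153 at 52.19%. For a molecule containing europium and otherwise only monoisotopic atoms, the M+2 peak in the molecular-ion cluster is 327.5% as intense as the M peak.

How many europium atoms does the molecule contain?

3

With n Eu atoms, P(M+2)/P(M) = C(n,1)·p^(n−1)q / p^n = n·q/p = n · 0.5219/0.4781.
n = 3.275 × 0.4781/0.5219 = 3.00 ≈ 3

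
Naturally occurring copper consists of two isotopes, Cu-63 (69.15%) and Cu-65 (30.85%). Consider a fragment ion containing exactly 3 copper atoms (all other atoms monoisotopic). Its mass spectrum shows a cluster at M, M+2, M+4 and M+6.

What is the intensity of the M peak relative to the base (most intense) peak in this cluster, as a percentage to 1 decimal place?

74.7%

(0.6915 + 0.3085)^3 gives M 0.3307, M+2 0.4425, M+4 0.1974, M+6 0.0294; the largest is M+2.
P(M+2) = C(3,1) × 0.6915^2 × 0.3085^1 = 3 × 0.47817225 × 0.3085 = 0.442548 (base)
P(M) = C(3,0) × 0.6915^3 × 0.3085^0 = 1 × 0.33065611 × 1.0000 = 0.330656
Relative intensity = 0.330656 / 0.442548 × 100 = 74.7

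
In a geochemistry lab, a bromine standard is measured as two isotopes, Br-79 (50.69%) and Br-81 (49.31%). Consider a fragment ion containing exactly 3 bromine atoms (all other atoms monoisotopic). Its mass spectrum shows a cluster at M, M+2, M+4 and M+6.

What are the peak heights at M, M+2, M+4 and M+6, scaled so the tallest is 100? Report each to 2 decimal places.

34.27 : 100.00 : 97.28 : 31.54

Expanding (0.5069 + 0.4931)^3:
P(M) = 0.5069^3 = 0.130247
P(M+2) = 3 × 0.5069^2 × 0.4931^1 = 0.380103
P(M+4) = 3 × 0.5069^1 × 0.4931^2 = 0.369755
P(M+6) = 0.4931^3 = 0.119896
The M+2 peak is largest (0.380103); scaling to 100 gives 34.27 : 100.00 : 97.28 : 31.54.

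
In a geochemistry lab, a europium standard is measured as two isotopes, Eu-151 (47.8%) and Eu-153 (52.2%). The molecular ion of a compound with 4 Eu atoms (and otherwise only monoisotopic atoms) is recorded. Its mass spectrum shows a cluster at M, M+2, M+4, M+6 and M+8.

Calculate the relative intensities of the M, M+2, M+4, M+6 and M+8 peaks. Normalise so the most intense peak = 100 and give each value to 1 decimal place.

Expanding (0.478 + 0.522)^4:
P(M) = 0.478^4 = 0.052205
P(M+2) = 4 × 0.478^3 × 0.522^1 = 0.228042
P(M+4) = 6 × 0.478^2 × 0.522^2 = 0.373549
P(M+6) = 4 × 0.478^1 × 0.522^3 = 0.271956
P(M+8) = 0.522^4 = 0.074248
The M+4 peak is largest (0.373549); scaling to 100 gives 14.0 : 61.0 : 100.0 : 72.8 : 19.9.

14.0 : 61.0 : 100.0 : 72.8 : 19.9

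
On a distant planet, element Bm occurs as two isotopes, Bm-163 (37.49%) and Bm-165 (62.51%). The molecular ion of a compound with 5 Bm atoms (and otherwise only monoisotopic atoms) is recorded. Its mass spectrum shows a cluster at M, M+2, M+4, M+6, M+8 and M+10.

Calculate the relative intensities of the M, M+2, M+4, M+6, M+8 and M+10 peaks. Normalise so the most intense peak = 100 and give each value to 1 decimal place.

Expanding (0.3749 + 0.6251)^5:
P(M) = 0.3749^5 = 0.007406
P(M+2) = 5 × 0.3749^4 × 0.6251^1 = 0.061742
P(M+4) = 10 × 0.3749^3 × 0.6251^2 = 0.205895
P(M+6) = 10 × 0.3749^2 × 0.6251^3 = 0.343304
P(M+8) = 5 × 0.3749^1 × 0.6251^4 = 0.286209
P(M+10) = 0.6251^5 = 0.095444
The M+6 peak is largest (0.343304); scaling to 100 gives 2.2 : 18.0 : 60.0 : 100.0 : 83.4 : 27.8.

2.2 : 18.0 : 60.0 : 100.0 : 83.4 : 27.8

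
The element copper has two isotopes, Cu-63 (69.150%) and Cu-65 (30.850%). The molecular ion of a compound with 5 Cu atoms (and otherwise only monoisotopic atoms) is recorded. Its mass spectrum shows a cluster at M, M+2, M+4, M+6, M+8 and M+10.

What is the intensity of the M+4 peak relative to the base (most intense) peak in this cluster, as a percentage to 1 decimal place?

(0.69150 + 0.30850)^5 gives M 0.1581, M+2 0.3527, M+4 0.3147, M+6 0.1404, M+8 0.0313, M+10 0.0028; the largest is M+2.
P(M+2) = C(5,1) × 0.69150^4 × 0.30850^1 = 5 × 0.2286487 × 0.3085 = 0.352691 (base)
P(M+4) = C(5,2) × 0.69150^3 × 0.30850^2 = 10 × 0.33065611 × 0.09517225 = 0.314693
Relative intensity = 0.314693 / 0.352691 × 100 = 89.2

89.2%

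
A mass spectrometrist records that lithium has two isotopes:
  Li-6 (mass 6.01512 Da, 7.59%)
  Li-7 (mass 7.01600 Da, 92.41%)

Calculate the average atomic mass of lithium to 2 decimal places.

Average mass = Σ (abundance × isotope mass) = 0.0759 × 6.01512 + 0.9241 × 7.01600
= 0.456548 + 6.483486 = 6.940034 Da

6.94 Da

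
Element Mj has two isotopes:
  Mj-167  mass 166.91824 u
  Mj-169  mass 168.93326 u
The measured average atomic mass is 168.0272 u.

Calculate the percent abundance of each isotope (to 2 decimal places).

With x = fraction of Mj-167 (so Mj-169 is 1 − x):
166.91824·x + 168.93326·(1 − x) = 168.0272
(166.91824 − 168.93326)·x = 168.0272 − 168.93326
x = -0.90606 / -2.01502 = 0.44965 → 44.97% Mj-167, 55.03% Mj-169.

Mj-167: 44.97%, Mj-169: 55.03%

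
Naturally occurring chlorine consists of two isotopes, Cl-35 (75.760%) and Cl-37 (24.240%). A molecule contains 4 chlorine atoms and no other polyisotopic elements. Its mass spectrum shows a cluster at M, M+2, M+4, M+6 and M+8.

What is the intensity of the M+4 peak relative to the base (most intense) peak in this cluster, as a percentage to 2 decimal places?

47.99%

(0.75760 + 0.24240)^4 gives M 0.3294, M+2 0.4216, M+4 0.2023, M+6 0.0432, M+8 0.0035; the largest is M+2.
P(M+2) = C(4,1) × 0.75760^3 × 0.24240^1 = 4 × 0.4348304 × 0.2424 = 0.421612 (base)
P(M+4) = C(4,2) × 0.75760^2 × 0.24240^2 = 6 × 0.57395776 × 0.05875776 = 0.202347
Relative intensity = 0.202347 / 0.421612 × 100 = 47.99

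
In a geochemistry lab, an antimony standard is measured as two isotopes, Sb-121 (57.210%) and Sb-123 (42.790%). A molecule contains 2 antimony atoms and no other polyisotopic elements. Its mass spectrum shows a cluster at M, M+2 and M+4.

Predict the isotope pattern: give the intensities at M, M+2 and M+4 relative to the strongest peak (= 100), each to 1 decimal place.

Expanding (0.57210 + 0.42790)^2:
P(M) = 0.57210^2 = 0.327298
P(M+2) = 2 × 0.57210^1 × 0.42790^1 = 0.489603
P(M+4) = 0.42790^2 = 0.183098
The M+2 peak is largest (0.489603); scaling to 100 gives 66.8 : 100.0 : 37.4.

66.8 : 100.0 : 37.4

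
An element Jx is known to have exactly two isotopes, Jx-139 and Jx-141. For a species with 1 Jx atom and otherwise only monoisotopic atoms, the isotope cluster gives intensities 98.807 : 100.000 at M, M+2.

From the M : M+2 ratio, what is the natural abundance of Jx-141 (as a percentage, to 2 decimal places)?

Write p for the Jx-139 fraction. I(M+2)/I(M) = [C(1,1)·p^0·(1−p)] / p^1 = 1·(1−p)/p = 100.000/98.807 = 1.0121
(1−p)/p = 1.0121/1 = 1.0121  ⇒  p = 1/(1 + 1.0121) = 0.4970
Jx-139: 49.70%, Jx-141: 50.30%.

50.30%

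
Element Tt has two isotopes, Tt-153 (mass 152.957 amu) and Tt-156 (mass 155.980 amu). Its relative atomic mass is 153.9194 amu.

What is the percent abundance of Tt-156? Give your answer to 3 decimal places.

Let x be the fractional abundance of Tt-153; then Tt-156 has abundance 1 − x.
152.957·x + 155.980·(1 − x) = 153.9194
(152.957 − 155.980)·x = 153.9194 − 155.980
x = -2.0606 / -3.023 = 0.68164 → 68.164% Tt-153, 31.836% Tt-156.

31.836%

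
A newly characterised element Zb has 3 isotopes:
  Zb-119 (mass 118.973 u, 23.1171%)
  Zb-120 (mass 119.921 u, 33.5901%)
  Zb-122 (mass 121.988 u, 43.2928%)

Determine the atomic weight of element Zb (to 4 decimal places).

Ar = Σ fᵢ·mᵢ = 0.231171 × 118.973 + 0.335901 × 119.921 + 0.432928 × 121.988
= 27.50311 + 40.28158 + 52.81202 = 120.59671 u

120.5967 u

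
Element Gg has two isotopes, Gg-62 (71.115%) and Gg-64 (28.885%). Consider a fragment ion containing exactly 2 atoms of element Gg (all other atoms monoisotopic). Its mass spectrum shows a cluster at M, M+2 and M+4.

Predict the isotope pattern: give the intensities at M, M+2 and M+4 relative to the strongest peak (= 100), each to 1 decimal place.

Expanding (0.71115 + 0.28885)^2:
P(M) = 0.71115^2 = 0.505734
P(M+2) = 2 × 0.71115^1 × 0.28885^1 = 0.410831
P(M+4) = 0.28885^2 = 0.083434
The M peak is largest (0.505734); scaling to 100 gives 100.0 : 81.2 : 16.5.

100.0 : 81.2 : 16.5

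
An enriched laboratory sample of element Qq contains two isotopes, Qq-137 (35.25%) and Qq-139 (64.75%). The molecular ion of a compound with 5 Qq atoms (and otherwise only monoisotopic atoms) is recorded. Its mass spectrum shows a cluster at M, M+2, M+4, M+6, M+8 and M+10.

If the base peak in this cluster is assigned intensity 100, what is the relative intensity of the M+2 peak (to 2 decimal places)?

Term probabilities: M 0.0054, M+2 0.0500, M+4 0.1836, M+6 0.3373, M+8 0.3098, M+10 0.1138. Base peak = M+6.
P(M+6) = C(5,3) × 0.3525^2 × 0.6475^3 = 10 × 0.12425625 × 0.27146842 = 0.337316 (base)
P(M+2) = C(5,1) × 0.3525^4 × 0.6475^1 = 5 × 0.01543962 × 0.6475 = 0.049986
Relative intensity = 0.049986 / 0.337316 × 100 = 14.82

14.82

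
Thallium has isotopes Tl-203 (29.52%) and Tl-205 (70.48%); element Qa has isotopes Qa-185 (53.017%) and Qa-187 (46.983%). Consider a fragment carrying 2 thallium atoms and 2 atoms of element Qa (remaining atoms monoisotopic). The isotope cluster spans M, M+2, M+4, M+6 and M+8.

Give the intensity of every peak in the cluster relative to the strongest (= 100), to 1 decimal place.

Thallium pattern (n=2): 0.08714304 : 0.41611392 : 0.49674304
Element Qa pattern (n=2): 0.28108023 : 0.49817954 : 0.22074023
Convolve the two distributions (both contribute in 2-u steps):
  M: 0.08714304×0.28108023 = 0.024494
  M+2: 0.08714304×0.49817954 + 0.41611392×0.28108023 = 0.160374
  M+4: 0.08714304×0.22074023 + 0.41611392×0.49817954 + 0.49674304×0.28108023 = 0.366160
  M+6: 0.41611392×0.22074023 + 0.49674304×0.49817954 = 0.339320
  M+8: 0.49674304×0.22074023 = 0.109651
Scale to base peak (0.366160) = 100: 6.7 : 43.8 : 100.0 : 92.7 : 29.9

6.7 : 43.8 : 100.0 : 92.7 : 29.9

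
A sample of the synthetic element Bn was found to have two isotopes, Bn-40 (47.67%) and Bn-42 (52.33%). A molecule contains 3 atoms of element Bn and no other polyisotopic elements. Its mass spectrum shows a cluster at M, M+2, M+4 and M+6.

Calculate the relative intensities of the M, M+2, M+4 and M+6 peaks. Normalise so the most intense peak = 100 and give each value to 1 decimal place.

27.7 : 91.1 : 100.0 : 36.6

Expanding (0.4767 + 0.5233)^3:
P(M) = 0.4767^3 = 0.108327
P(M+2) = 3 × 0.4767^2 × 0.5233^1 = 0.356749
P(M+4) = 3 × 0.4767^1 × 0.5233^2 = 0.391623
P(M+6) = 0.5233^3 = 0.143302
The M+4 peak is largest (0.391623); scaling to 100 gives 27.7 : 91.1 : 100.0 : 36.6.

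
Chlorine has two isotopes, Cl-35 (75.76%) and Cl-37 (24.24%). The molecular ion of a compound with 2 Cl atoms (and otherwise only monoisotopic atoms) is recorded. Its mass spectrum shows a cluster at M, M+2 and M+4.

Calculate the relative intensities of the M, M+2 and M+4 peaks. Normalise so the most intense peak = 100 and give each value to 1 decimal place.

100.0 : 64.0 : 10.2

Each Cl atom is independently Cl-35 (p = 0.7576) or Cl-37 (q = 0.2424); the cluster is the binomial expansion (p + q)^2.
P(M) = 0.7576^2 = 0.573958
P(M+2) = 2 × 0.7576^1 × 0.2424^1 = 0.367284
P(M+4) = 0.2424^2 = 0.058758
The M peak is largest (0.573958); scaling to 100 gives 100.0 : 64.0 : 10.2.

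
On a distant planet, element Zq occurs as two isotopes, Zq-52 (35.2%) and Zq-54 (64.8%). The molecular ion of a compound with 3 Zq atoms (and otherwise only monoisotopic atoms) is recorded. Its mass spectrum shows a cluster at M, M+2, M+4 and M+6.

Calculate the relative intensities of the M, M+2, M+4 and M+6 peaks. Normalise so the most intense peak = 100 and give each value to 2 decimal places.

9.84 : 54.32 : 100.00 : 61.36

Each Zq atom is independently Zq-52 (p = 0.352) or Zq-54 (q = 0.648); the cluster is the binomial expansion (p + q)^3.
P(M) = 0.352^3 = 0.043614
P(M+2) = 3 × 0.352^2 × 0.648^1 = 0.240869
P(M+4) = 3 × 0.352^1 × 0.648^2 = 0.443419
P(M+6) = 0.648^3 = 0.272098
The M+4 peak is largest (0.443419); scaling to 100 gives 9.84 : 54.32 : 100.00 : 61.36.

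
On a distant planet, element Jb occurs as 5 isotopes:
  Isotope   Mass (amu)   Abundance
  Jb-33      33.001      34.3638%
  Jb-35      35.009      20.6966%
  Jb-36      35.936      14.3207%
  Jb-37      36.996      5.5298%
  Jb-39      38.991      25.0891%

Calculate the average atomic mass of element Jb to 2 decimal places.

Ar = Σ fᵢ·mᵢ = 0.343638 × 33.001 + 0.206966 × 35.009 + 0.143207 × 35.936 + 0.055298 × 36.996 + 0.250891 × 38.991
= 11.3404 + 7.2457 + 5.1463 + 2.0458 + 9.7825 = 35.5607 amu

35.56 amu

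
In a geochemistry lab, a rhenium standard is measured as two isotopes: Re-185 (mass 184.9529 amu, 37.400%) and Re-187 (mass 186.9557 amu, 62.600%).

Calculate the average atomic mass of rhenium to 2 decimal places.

186.21 amu

Average mass = Σ (abundance × isotope mass) = 0.37400 × 184.9529 + 0.62600 × 186.9557
= 69.17238 + 117.03427 = 186.20665 amu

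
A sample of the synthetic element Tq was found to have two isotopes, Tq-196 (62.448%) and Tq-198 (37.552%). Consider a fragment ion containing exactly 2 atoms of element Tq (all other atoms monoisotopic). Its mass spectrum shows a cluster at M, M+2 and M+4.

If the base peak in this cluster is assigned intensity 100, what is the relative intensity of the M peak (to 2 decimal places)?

Binomial terms of (0.62448 + 0.37552)^2: M 0.3900, M+2 0.4690, M+4 0.1410 → M+2 is the base peak.
P(M+2) = C(2,1) × 0.62448^1 × 0.37552^1 = 2 × 0.62448 × 0.37552 = 0.469009 (base)
P(M) = C(2,0) × 0.62448^2 × 0.37552^0 = 1 × 0.38997527 × 1.0000 = 0.389975
Relative intensity = 0.389975 / 0.469009 × 100 = 83.15

83.15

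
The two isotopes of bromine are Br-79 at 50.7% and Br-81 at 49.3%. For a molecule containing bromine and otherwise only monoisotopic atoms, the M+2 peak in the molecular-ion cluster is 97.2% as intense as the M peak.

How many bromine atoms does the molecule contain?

1

For n independent Br atoms, I(M+2)/I(M) = n · (abundance Br-81) / (abundance Br-79) = n · 0.493/0.507.
n = 0.972 × 0.507/0.493 = 1.00 ≈ 1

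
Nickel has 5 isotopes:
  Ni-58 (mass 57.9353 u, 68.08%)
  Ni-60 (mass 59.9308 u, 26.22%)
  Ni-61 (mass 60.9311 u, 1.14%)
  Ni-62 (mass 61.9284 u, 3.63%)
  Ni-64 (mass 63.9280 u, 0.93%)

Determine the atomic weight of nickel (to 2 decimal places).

58.69 u

Weight each isotope mass by its fractional abundance: 0.6808 × 57.9353 + 0.2622 × 59.9308 + 0.0114 × 60.9311 + 0.0363 × 61.9284 + 0.0093 × 63.9280
= 39.44235 + 15.71386 + 0.69461 + 2.24800 + 0.59453 = 58.69335 u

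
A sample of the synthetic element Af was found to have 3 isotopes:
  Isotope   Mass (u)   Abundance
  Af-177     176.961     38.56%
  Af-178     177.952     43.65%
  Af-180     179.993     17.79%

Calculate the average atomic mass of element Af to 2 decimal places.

Ar = Σ fᵢ·mᵢ = 0.3856 × 176.961 + 0.4365 × 177.952 + 0.1779 × 179.993
= 68.2362 + 77.6760 + 32.0208 = 177.9330 u

177.93 u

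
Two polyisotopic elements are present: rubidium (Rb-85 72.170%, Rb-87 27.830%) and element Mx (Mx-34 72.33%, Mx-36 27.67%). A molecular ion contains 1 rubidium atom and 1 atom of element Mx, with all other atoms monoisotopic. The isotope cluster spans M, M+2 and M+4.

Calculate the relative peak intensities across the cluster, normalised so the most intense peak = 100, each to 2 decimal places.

100.00 : 76.82 : 14.75

Rubidium pattern (n=1): 0.7217 : 0.2783
Element Mx pattern (n=1): 0.7233 : 0.2767
Convolve the two distributions (both contribute in 2-u steps):
  M: 0.7217×0.7233 = 0.522006
  M+2: 0.7217×0.2767 + 0.2783×0.7233 = 0.400989
  M+4: 0.2783×0.2767 = 0.077006
Scale to base peak (0.522006) = 100: 100.00 : 76.82 : 14.75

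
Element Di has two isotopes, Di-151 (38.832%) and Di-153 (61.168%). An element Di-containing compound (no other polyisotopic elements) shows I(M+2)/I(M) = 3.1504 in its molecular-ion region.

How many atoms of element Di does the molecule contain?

2

The M+2/M ratio from n Di atoms is n · q/p = n · 0.61168/0.38832.
n = 3.1504 × 0.38832/0.61168 = 2.00 ≈ 2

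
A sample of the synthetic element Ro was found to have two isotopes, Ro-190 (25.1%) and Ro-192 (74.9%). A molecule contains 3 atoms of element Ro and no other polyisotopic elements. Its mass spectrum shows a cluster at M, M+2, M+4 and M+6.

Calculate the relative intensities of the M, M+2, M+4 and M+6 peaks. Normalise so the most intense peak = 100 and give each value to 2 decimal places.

The 3 Ro atoms are independent, so intensities follow the terms of (0.251 + 0.749)^3.
P(M) = 0.251^3 = 0.015813
P(M+2) = 3 × 0.251^2 × 0.749^1 = 0.141563
P(M+4) = 3 × 0.251^1 × 0.749^2 = 0.422434
P(M+6) = 0.749^3 = 0.420190
The M+4 peak is largest (0.422434); scaling to 100 gives 3.74 : 33.51 : 100.00 : 99.47.

3.74 : 33.51 : 100.00 : 99.47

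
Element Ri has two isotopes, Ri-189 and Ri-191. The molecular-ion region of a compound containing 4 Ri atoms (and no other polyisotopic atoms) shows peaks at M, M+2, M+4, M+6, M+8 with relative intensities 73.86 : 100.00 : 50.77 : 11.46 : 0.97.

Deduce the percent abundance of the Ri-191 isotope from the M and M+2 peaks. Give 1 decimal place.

If p is the fraction of Ri that is Ri-189, then I(M+2)/I(M) = [C(4,1)·p^3·(1−p)] / p^4 = 4·(1−p)/p = 100.00/73.86 = 1.3539
(1−p)/p = 1.3539/4 = 0.3385  ⇒  p = 1/(1 + 0.3385) = 0.7471
Ri-189: 74.7%, Ri-191: 25.3%.

25.3%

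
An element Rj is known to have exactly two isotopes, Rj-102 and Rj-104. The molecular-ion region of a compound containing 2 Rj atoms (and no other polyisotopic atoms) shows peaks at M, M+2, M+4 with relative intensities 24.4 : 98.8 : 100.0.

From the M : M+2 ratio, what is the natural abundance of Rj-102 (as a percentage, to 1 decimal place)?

Let p = fractional abundance of Rj-102. I(M+2)/I(M) = [C(2,1)·p^1·(1−p)] / p^2 = 2·(1−p)/p = 98.8/24.4 = 4.0492
(1−p)/p = 4.0492/2 = 2.0246  ⇒  p = 1/(1 + 2.0246) = 0.3306
Rj-102: 33.1%, Rj-104: 66.9%.

33.1%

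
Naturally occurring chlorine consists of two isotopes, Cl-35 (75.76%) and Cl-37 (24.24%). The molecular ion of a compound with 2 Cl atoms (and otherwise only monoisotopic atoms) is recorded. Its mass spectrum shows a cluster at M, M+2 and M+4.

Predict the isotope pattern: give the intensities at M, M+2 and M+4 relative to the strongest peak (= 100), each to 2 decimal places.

Expanding (0.7576 + 0.2424)^2:
P(M) = 0.7576^2 = 0.573958
P(M+2) = 2 × 0.7576^1 × 0.2424^1 = 0.367284
P(M+4) = 0.2424^2 = 0.058758
The M peak is largest (0.573958); scaling to 100 gives 100.00 : 63.99 : 10.24.

100.00 : 63.99 : 10.24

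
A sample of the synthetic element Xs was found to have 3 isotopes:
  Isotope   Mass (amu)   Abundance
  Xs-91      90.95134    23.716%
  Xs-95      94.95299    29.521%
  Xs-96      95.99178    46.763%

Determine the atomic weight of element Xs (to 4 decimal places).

94.4897 amu

Ar = Σ fᵢ·mᵢ = 0.23716 × 90.95134 + 0.29521 × 94.95299 + 0.46763 × 95.99178
= 21.570020 + 28.031072 + 44.888636 = 94.489728 amu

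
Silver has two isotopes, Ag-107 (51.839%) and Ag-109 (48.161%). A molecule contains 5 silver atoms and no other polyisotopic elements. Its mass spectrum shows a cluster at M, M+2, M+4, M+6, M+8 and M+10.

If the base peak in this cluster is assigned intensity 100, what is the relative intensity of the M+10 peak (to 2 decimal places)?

8.02

Binomial terms of (0.51839 + 0.48161)^5: M 0.0374, M+2 0.1739, M+4 0.3231, M+6 0.3002, M+8 0.1394, M+10 0.0259 → M+4 is the base peak.
P(M+4) = C(5,2) × 0.51839^3 × 0.48161^2 = 10 × 0.13930601 × 0.23194819 = 0.323118 (base)
P(M+10) = C(5,5) × 0.51839^0 × 0.48161^5 = 1 × 1.0000 × 0.0259106 = 0.025911
Relative intensity = 0.025911 / 0.323118 × 100 = 8.02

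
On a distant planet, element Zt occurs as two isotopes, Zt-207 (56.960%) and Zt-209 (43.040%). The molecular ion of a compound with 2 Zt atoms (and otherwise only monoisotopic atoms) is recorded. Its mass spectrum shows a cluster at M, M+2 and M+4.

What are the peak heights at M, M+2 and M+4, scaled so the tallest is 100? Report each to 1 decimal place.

66.2 : 100.0 : 37.8

Expanding (0.56960 + 0.43040)^2:
P(M) = 0.56960^2 = 0.324444
P(M+2) = 2 × 0.56960^1 × 0.43040^1 = 0.490312
P(M+4) = 0.43040^2 = 0.185244
The M+2 peak is largest (0.490312); scaling to 100 gives 66.2 : 100.0 : 37.8.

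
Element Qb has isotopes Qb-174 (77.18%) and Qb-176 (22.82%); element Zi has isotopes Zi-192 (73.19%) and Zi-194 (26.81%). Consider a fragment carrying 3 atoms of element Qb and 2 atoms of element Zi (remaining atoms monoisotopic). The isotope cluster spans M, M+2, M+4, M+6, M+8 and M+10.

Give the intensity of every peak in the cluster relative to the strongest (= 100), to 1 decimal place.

Element Qb pattern (n=3): 0.45974215 : 0.40779927 : 0.12057501 : 0.01188357
Element Zi pattern (n=2): 0.53567761 : 0.39244478 : 0.07187761
Convolve the two distributions (both contribute in 2-u steps):
  M: 0.45974215×0.53567761 = 0.246274
  M+2: 0.45974215×0.39244478 + 0.40779927×0.53567761 = 0.398872
  M+4: 0.45974215×0.07187761 + 0.40779927×0.39244478 + 0.12057501×0.53567761 = 0.257673
  M+6: 0.40779927×0.07187761 + 0.12057501×0.39244478 + 0.01188357×0.53567761 = 0.082996
  M+8: 0.12057501×0.07187761 + 0.01188357×0.39244478 = 0.013330
  M+10: 0.01188357×0.07187761 = 0.000854
Scale to base peak (0.398872) = 100: 61.7 : 100.0 : 64.6 : 20.8 : 3.3 : 0.2

61.7 : 100.0 : 64.6 : 20.8 : 3.3 : 0.2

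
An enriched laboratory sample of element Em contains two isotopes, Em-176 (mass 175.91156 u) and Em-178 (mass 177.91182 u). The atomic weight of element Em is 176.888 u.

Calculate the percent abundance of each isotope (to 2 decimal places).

Let x be the fractional abundance of Em-176; then Em-178 has abundance 1 − x.
175.91156·x + 177.91182·(1 − x) = 176.888
(175.91156 − 177.91182)·x = 176.888 − 177.91182
x = -1.02382 / -2.00026 = 0.51184 → 51.18% Em-176, 48.82% Em-178.

Em-176: 51.18%, Em-178: 48.82%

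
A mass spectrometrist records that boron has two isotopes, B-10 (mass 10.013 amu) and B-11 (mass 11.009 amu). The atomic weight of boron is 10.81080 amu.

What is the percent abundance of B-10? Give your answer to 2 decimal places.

With x = fraction of B-10 (so B-11 is 1 − x):
10.013·x + 11.009·(1 − x) = 10.81080
(10.013 − 11.009)·x = 10.81080 − 11.009
x = -0.19820 / -0.996 = 0.19900 → 19.90% B-10, 80.10% B-11.

19.90%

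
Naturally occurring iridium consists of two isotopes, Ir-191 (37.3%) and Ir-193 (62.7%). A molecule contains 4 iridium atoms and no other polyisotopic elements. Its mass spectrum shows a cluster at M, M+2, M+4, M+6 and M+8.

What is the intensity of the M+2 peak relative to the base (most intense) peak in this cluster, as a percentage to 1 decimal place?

(0.373 + 0.627)^4 gives M 0.0194, M+2 0.1302, M+4 0.3282, M+6 0.3678, M+8 0.1546; the largest is M+6.
P(M+6) = C(4,3) × 0.373^1 × 0.627^3 = 4 × 0.3730 × 0.24649188 = 0.367766 (base)
P(M+2) = C(4,1) × 0.373^3 × 0.627^1 = 4 × 0.05189512 × 0.6270 = 0.130153
Relative intensity = 0.130153 / 0.367766 × 100 = 35.4

35.4%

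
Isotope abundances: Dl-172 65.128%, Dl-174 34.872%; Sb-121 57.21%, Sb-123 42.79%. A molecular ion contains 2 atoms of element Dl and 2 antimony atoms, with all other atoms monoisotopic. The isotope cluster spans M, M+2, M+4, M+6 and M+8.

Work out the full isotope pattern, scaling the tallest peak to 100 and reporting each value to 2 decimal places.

Element Dl pattern (n=2): 0.42416564 : 0.45422872 : 0.12160564
Antimony pattern (n=2): 0.32729841 : 0.48960318 : 0.18309841
Convolve the two distributions (both contribute in 2-u steps):
  M: 0.42416564×0.32729841 = 0.138829
  M+2: 0.42416564×0.48960318 + 0.45422872×0.32729841 = 0.356341
  M+4: 0.42416564×0.18309841 + 0.45422872×0.48960318 + 0.12160564×0.32729841 = 0.339857
  M+6: 0.45422872×0.18309841 + 0.12160564×0.48960318 = 0.142707
  M+8: 0.12160564×0.18309841 = 0.022266
Scale to base peak (0.356341) = 100: 38.96 : 100.00 : 95.37 : 40.05 : 6.25

38.96 : 100.00 : 95.37 : 40.05 : 6.25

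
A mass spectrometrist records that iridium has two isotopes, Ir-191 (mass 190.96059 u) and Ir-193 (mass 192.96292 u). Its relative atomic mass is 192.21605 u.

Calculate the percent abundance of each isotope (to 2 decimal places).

Let x be the fractional abundance of Ir-191; then Ir-193 has abundance 1 − x.
190.96059·x + 192.96292·(1 − x) = 192.21605
(190.96059 − 192.96292)·x = 192.21605 − 192.96292
x = -0.74687 / -2.00233 = 0.37300 → 37.30% Ir-191, 62.70% Ir-193.

Ir-191: 37.30%, Ir-193: 62.70%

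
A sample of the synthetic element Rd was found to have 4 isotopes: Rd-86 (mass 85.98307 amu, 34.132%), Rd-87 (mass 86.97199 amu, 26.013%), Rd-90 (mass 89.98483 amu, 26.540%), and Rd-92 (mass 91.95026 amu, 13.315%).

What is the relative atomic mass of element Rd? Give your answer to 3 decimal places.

88.097 amu

The abundance-weighted mean is 0.34132 × 85.98307 + 0.26013 × 86.97199 + 0.26540 × 89.98483 + 0.13315 × 91.95026
= 29.347741 + 22.624024 + 23.881974 + 12.243177 = 88.096916 amu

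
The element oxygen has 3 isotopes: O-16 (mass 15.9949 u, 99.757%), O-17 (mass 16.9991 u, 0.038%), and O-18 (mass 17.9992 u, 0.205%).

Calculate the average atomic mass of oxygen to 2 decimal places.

The abundance-weighted mean is 0.99757 × 15.9949 + 0.00038 × 16.9991 + 0.00205 × 17.9992
= 15.95603 + 0.00646 + 0.03690 = 15.99939 u

16.00 u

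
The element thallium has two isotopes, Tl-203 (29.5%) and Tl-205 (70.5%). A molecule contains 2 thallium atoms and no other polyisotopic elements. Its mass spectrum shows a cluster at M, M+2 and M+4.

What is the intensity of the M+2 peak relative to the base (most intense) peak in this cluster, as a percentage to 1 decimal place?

(0.295 + 0.705)^2 gives M 0.0870, M+2 0.4160, M+4 0.4970; the largest is M+4.
P(M+4) = C(2,2) × 0.295^0 × 0.705^2 = 1 × 1.0000 × 0.497025 = 0.497025 (base)
P(M+2) = C(2,1) × 0.295^1 × 0.705^1 = 2 × 0.2950 × 0.7050 = 0.415950
Relative intensity = 0.415950 / 0.497025 × 100 = 83.7

83.7%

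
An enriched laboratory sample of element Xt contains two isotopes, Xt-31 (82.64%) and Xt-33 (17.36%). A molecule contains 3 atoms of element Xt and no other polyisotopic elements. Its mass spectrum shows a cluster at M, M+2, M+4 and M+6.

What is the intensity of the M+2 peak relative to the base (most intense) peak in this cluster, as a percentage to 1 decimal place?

63.0%

(0.8264 + 0.1736)^3 gives M 0.5644, M+2 0.3557, M+4 0.0747, M+6 0.0052; the largest is M.
P(M) = C(3,0) × 0.8264^3 × 0.1736^0 = 1 × 0.5643791 × 1.0000 = 0.564379 (base)
P(M+2) = C(3,1) × 0.8264^2 × 0.1736^1 = 3 × 0.68293696 × 0.1736 = 0.355674
Relative intensity = 0.355674 / 0.564379 × 100 = 63.0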